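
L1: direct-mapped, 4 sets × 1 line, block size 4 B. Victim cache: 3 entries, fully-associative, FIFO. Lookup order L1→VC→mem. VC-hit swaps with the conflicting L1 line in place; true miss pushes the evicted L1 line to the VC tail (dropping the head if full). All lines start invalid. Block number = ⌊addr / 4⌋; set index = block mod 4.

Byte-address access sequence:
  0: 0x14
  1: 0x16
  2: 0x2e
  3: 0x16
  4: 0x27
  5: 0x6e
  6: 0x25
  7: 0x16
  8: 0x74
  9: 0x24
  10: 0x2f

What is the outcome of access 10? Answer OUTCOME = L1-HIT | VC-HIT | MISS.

OUTCOME = VC-HIT

0: 0x14 (blk 5, set 1) → MISS  vc=[]
1: 0x16 (blk 5, set 1) → L1-HIT  vc=[]
2: 0x2e (blk 11, set 3) → MISS  vc=[]
3: 0x16 (blk 5, set 1) → L1-HIT  vc=[]
4: 0x27 (blk 9, set 1) → MISS  vc=[5]
5: 0x6e (blk 27, set 3) → MISS  vc=[5, 11]
6: 0x25 (blk 9, set 1) → L1-HIT  vc=[5, 11]
7: 0x16 (blk 5, set 1) → VC-HIT  vc=[9, 11]
8: 0x74 (blk 29, set 1) → MISS  vc=[9, 11, 5]
9: 0x24 (blk 9, set 1) → VC-HIT  vc=[29, 11, 5]
10: 0x2f (blk 11, set 3) → VC-HIT  vc=[29, 27, 5]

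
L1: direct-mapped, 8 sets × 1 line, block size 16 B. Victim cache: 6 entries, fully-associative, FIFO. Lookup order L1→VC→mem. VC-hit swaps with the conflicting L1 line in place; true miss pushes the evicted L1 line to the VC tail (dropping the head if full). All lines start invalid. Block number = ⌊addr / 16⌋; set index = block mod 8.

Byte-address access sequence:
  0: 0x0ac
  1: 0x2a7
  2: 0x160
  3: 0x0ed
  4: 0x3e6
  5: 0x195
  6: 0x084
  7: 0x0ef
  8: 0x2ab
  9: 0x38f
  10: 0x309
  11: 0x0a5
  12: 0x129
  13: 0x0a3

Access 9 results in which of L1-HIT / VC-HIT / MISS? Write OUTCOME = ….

OUTCOME = MISS

#0 0xac→b10/s2 MISS; vc=[]
#1 0x2a7→b42/s2 MISS; vc=[10]
#2 0x160→b22/s6 MISS; vc=[10]
#3 0xed→b14/s6 MISS; vc=[10,22]
#4 0x3e6→b62/s6 MISS; vc=[10,22,14]
#5 0x195→b25/s1 MISS; vc=[10,22,14]
#6 0x84→b8/s0 MISS; vc=[10,22,14]
#7 0xef→b14/s6 VC-HIT; vc=[10,22,62]
#8 0x2ab→b42/s2 L1-HIT; vc=[10,22,62]
#9 0x38f→b56/s0 MISS; vc=[10,22,62,8]
#10 0x309→b48/s0 MISS; vc=[10,22,62,8,56]
#11 0xa5→b10/s2 VC-HIT; vc=[42,22,62,8,56]
#12 0x129→b18/s2 MISS; vc=[42,22,62,8,56,10]
#13 0xa3→b10/s2 VC-HIT; vc=[42,22,62,8,56,18]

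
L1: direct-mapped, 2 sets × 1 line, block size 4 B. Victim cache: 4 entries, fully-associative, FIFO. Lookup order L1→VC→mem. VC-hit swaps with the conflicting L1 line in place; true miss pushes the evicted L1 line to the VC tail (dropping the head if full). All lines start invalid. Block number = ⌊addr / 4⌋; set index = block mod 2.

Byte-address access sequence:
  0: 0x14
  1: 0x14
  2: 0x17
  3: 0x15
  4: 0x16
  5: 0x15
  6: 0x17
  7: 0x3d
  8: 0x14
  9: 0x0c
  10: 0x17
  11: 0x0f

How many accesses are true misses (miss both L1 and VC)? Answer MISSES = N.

#0 0x14→b5/s1 MISS; vc=[]
#1 0x14→b5/s1 L1-HIT; vc=[]
#2 0x17→b5/s1 L1-HIT; vc=[]
#3 0x15→b5/s1 L1-HIT; vc=[]
#4 0x16→b5/s1 L1-HIT; vc=[]
#5 0x15→b5/s1 L1-HIT; vc=[]
#6 0x17→b5/s1 L1-HIT; vc=[]
#7 0x3d→b15/s1 MISS; vc=[5]
#8 0x14→b5/s1 VC-HIT; vc=[15]
#9 0xc→b3/s1 MISS; vc=[15,5]
#10 0x17→b5/s1 VC-HIT; vc=[15,3]
#11 0xf→b3/s1 VC-HIT; vc=[15,5]

MISSES = 3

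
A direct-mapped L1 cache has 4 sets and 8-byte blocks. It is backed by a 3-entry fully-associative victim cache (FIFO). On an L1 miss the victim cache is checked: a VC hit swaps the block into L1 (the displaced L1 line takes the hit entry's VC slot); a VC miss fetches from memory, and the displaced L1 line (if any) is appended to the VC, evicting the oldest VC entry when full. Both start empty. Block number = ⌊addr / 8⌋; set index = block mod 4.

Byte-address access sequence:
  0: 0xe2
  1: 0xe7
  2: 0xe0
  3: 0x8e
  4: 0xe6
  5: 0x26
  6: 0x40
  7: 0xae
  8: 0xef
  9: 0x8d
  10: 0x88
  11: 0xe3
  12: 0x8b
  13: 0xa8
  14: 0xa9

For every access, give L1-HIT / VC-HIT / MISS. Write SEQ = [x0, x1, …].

SEQ = [MISS, L1-HIT, L1-HIT, MISS, L1-HIT, MISS, MISS, MISS, MISS, VC-HIT, L1-HIT, MISS, L1-HIT, VC-HIT, L1-HIT]

#0 0xe2→b28/s0 MISS; vc=[]
#1 0xe7→b28/s0 L1-HIT; vc=[]
#2 0xe0→b28/s0 L1-HIT; vc=[]
#3 0x8e→b17/s1 MISS; vc=[]
#4 0xe6→b28/s0 L1-HIT; vc=[]
#5 0x26→b4/s0 MISS; vc=[28]
#6 0x40→b8/s0 MISS; vc=[28,4]
#7 0xae→b21/s1 MISS; vc=[28,4,17]
#8 0xef→b29/s1 MISS; vc=[4,17,21]
#9 0x8d→b17/s1 VC-HIT; vc=[4,29,21]
#10 0x88→b17/s1 L1-HIT; vc=[4,29,21]
#11 0xe3→b28/s0 MISS; vc=[29,21,8]
#12 0x8b→b17/s1 L1-HIT; vc=[29,21,8]
#13 0xa8→b21/s1 VC-HIT; vc=[29,17,8]
#14 0xa9→b21/s1 L1-HIT; vc=[29,17,8]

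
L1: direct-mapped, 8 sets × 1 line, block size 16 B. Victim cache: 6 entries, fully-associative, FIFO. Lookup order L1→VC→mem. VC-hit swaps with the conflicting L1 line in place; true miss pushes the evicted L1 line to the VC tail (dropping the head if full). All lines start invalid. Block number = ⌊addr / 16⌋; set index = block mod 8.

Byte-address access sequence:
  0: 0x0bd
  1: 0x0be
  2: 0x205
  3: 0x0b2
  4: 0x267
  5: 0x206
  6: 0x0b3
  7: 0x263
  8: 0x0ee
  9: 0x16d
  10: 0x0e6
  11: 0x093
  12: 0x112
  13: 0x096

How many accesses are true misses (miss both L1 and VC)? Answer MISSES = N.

MISSES = 7

0: 0xbd (blk 11, set 3) → MISS  vc=[]
1: 0xbe (blk 11, set 3) → L1-HIT  vc=[]
2: 0x205 (blk 32, set 0) → MISS  vc=[]
3: 0xb2 (blk 11, set 3) → L1-HIT  vc=[]
4: 0x267 (blk 38, set 6) → MISS  vc=[]
5: 0x206 (blk 32, set 0) → L1-HIT  vc=[]
6: 0xb3 (blk 11, set 3) → L1-HIT  vc=[]
7: 0x263 (blk 38, set 6) → L1-HIT  vc=[]
8: 0xee (blk 14, set 6) → MISS  vc=[38]
9: 0x16d (blk 22, set 6) → MISS  vc=[38, 14]
10: 0xe6 (blk 14, set 6) → VC-HIT  vc=[38, 22]
11: 0x93 (blk 9, set 1) → MISS  vc=[38, 22]
12: 0x112 (blk 17, set 1) → MISS  vc=[38, 22, 9]
13: 0x96 (blk 9, set 1) → VC-HIT  vc=[38, 22, 17]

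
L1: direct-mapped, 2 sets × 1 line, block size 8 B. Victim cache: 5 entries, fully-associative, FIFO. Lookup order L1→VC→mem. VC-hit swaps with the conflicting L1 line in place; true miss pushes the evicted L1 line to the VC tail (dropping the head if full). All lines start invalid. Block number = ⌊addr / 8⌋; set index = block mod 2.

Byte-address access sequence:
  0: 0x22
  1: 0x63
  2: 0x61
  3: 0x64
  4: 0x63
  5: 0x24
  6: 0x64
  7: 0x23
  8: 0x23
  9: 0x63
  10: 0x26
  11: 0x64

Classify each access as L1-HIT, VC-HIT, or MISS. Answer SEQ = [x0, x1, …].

0: 0x22 (blk 4, set 0) → MISS  vc=[]
1: 0x63 (blk 12, set 0) → MISS  vc=[4]
2: 0x61 (blk 12, set 0) → L1-HIT  vc=[4]
3: 0x64 (blk 12, set 0) → L1-HIT  vc=[4]
4: 0x63 (blk 12, set 0) → L1-HIT  vc=[4]
5: 0x24 (blk 4, set 0) → VC-HIT  vc=[12]
6: 0x64 (blk 12, set 0) → VC-HIT  vc=[4]
7: 0x23 (blk 4, set 0) → VC-HIT  vc=[12]
8: 0x23 (blk 4, set 0) → L1-HIT  vc=[12]
9: 0x63 (blk 12, set 0) → VC-HIT  vc=[4]
10: 0x26 (blk 4, set 0) → VC-HIT  vc=[12]
11: 0x64 (blk 12, set 0) → VC-HIT  vc=[4]

SEQ = [MISS, MISS, L1-HIT, L1-HIT, L1-HIT, VC-HIT, VC-HIT, VC-HIT, L1-HIT, VC-HIT, VC-HIT, VC-HIT]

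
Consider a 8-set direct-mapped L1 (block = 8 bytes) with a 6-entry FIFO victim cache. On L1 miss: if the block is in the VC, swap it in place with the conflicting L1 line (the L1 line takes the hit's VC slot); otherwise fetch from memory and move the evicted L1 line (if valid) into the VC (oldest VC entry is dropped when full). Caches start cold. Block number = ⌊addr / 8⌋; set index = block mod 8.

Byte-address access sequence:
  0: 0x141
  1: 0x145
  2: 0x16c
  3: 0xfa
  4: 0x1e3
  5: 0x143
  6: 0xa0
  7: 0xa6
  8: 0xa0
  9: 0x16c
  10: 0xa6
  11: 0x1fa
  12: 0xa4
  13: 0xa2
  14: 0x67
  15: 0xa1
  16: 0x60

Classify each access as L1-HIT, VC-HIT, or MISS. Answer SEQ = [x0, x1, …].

SEQ = [MISS, L1-HIT, MISS, MISS, MISS, L1-HIT, MISS, L1-HIT, L1-HIT, L1-HIT, L1-HIT, MISS, L1-HIT, L1-HIT, MISS, VC-HIT, VC-HIT]

#0 0x141→b40/s0 MISS; vc=[]
#1 0x145→b40/s0 L1-HIT; vc=[]
#2 0x16c→b45/s5 MISS; vc=[]
#3 0xfa→b31/s7 MISS; vc=[]
#4 0x1e3→b60/s4 MISS; vc=[]
#5 0x143→b40/s0 L1-HIT; vc=[]
#6 0xa0→b20/s4 MISS; vc=[60]
#7 0xa6→b20/s4 L1-HIT; vc=[60]
#8 0xa0→b20/s4 L1-HIT; vc=[60]
#9 0x16c→b45/s5 L1-HIT; vc=[60]
#10 0xa6→b20/s4 L1-HIT; vc=[60]
#11 0x1fa→b63/s7 MISS; vc=[60,31]
#12 0xa4→b20/s4 L1-HIT; vc=[60,31]
#13 0xa2→b20/s4 L1-HIT; vc=[60,31]
#14 0x67→b12/s4 MISS; vc=[60,31,20]
#15 0xa1→b20/s4 VC-HIT; vc=[60,31,12]
#16 0x60→b12/s4 VC-HIT; vc=[60,31,20]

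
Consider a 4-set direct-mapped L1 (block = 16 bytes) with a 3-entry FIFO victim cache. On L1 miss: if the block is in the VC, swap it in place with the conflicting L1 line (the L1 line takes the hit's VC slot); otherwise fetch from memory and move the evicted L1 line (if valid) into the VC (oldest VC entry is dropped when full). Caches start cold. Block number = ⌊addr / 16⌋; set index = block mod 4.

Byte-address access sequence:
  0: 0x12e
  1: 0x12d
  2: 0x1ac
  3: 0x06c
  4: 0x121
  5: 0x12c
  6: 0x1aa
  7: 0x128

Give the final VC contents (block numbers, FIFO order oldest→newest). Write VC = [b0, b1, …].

VC = [6, 26]

#0 0x12e→b18/s2 MISS; vc=[]
#1 0x12d→b18/s2 L1-HIT; vc=[]
#2 0x1ac→b26/s2 MISS; vc=[18]
#3 0x6c→b6/s2 MISS; vc=[18,26]
#4 0x121→b18/s2 VC-HIT; vc=[6,26]
#5 0x12c→b18/s2 L1-HIT; vc=[6,26]
#6 0x1aa→b26/s2 VC-HIT; vc=[6,18]
#7 0x128→b18/s2 VC-HIT; vc=[6,26]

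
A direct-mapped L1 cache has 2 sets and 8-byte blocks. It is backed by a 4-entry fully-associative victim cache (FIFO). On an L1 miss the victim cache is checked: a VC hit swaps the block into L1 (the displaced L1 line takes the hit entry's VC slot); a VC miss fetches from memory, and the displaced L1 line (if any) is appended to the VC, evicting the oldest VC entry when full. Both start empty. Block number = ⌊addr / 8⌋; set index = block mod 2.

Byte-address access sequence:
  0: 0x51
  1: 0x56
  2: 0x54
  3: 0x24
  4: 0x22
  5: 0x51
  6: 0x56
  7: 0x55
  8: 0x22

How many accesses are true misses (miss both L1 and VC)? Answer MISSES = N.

MISSES = 2

0: 0x51 (blk 10, set 0) → MISS  vc=[]
1: 0x56 (blk 10, set 0) → L1-HIT  vc=[]
2: 0x54 (blk 10, set 0) → L1-HIT  vc=[]
3: 0x24 (blk 4, set 0) → MISS  vc=[10]
4: 0x22 (blk 4, set 0) → L1-HIT  vc=[10]
5: 0x51 (blk 10, set 0) → VC-HIT  vc=[4]
6: 0x56 (blk 10, set 0) → L1-HIT  vc=[4]
7: 0x55 (blk 10, set 0) → L1-HIT  vc=[4]
8: 0x22 (blk 4, set 0) → VC-HIT  vc=[10]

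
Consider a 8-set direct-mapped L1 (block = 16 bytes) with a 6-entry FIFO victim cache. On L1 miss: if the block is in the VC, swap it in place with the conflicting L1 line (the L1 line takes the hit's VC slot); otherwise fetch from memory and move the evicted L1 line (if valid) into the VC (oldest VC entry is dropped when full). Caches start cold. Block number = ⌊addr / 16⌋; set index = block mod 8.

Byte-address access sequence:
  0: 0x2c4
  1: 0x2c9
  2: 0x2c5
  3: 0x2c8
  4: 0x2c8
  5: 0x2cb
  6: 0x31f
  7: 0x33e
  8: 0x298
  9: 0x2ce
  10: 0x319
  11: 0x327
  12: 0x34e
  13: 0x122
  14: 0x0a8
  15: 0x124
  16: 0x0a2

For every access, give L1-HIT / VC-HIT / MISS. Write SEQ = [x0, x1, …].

  [0] addr=0x2c4 blk=44 s=4: MISS | VC []
  [1] addr=0x2c9 blk=44 s=4: L1-HIT | VC []
  [2] addr=0x2c5 blk=44 s=4: L1-HIT | VC []
  [3] addr=0x2c8 blk=44 s=4: L1-HIT | VC []
  [4] addr=0x2c8 blk=44 s=4: L1-HIT | VC []
  [5] addr=0x2cb blk=44 s=4: L1-HIT | VC []
  [6] addr=0x31f blk=49 s=1: MISS | VC []
  [7] addr=0x33e blk=51 s=3: MISS | VC []
  [8] addr=0x298 blk=41 s=1: MISS | VC [49]
  [9] addr=0x2ce blk=44 s=4: L1-HIT | VC [49]
  [10] addr=0x319 blk=49 s=1: VC-HIT | VC [41]
  [11] addr=0x327 blk=50 s=2: MISS | VC [41]
  [12] addr=0x34e blk=52 s=4: MISS | VC [41, 44]
  [13] addr=0x122 blk=18 s=2: MISS | VC [41, 44, 50]
  [14] addr=0xa8 blk=10 s=2: MISS | VC [41, 44, 50, 18]
  [15] addr=0x124 blk=18 s=2: VC-HIT | VC [41, 44, 50, 10]
  [16] addr=0xa2 blk=10 s=2: VC-HIT | VC [41, 44, 50, 18]

SEQ = [MISS, L1-HIT, L1-HIT, L1-HIT, L1-HIT, L1-HIT, MISS, MISS, MISS, L1-HIT, VC-HIT, MISS, MISS, MISS, MISS, VC-HIT, VC-HIT]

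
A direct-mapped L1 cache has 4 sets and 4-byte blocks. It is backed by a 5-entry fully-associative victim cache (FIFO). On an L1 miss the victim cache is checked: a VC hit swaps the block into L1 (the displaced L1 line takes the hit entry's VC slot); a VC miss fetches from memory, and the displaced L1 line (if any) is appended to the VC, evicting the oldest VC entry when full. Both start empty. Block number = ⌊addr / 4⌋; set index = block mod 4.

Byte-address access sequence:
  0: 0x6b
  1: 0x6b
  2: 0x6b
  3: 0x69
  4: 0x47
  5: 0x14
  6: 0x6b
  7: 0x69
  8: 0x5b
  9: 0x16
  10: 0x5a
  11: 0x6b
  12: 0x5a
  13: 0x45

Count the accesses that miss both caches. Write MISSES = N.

MISSES = 4

  [0] addr=0x6b blk=26 s=2: MISS | VC []
  [1] addr=0x6b blk=26 s=2: L1-HIT | VC []
  [2] addr=0x6b blk=26 s=2: L1-HIT | VC []
  [3] addr=0x69 blk=26 s=2: L1-HIT | VC []
  [4] addr=0x47 blk=17 s=1: MISS | VC []
  [5] addr=0x14 blk=5 s=1: MISS | VC [17]
  [6] addr=0x6b blk=26 s=2: L1-HIT | VC [17]
  [7] addr=0x69 blk=26 s=2: L1-HIT | VC [17]
  [8] addr=0x5b blk=22 s=2: MISS | VC [17, 26]
  [9] addr=0x16 blk=5 s=1: L1-HIT | VC [17, 26]
  [10] addr=0x5a blk=22 s=2: L1-HIT | VC [17, 26]
  [11] addr=0x6b blk=26 s=2: VC-HIT | VC [17, 22]
  [12] addr=0x5a blk=22 s=2: VC-HIT | VC [17, 26]
  [13] addr=0x45 blk=17 s=1: VC-HIT | VC [5, 26]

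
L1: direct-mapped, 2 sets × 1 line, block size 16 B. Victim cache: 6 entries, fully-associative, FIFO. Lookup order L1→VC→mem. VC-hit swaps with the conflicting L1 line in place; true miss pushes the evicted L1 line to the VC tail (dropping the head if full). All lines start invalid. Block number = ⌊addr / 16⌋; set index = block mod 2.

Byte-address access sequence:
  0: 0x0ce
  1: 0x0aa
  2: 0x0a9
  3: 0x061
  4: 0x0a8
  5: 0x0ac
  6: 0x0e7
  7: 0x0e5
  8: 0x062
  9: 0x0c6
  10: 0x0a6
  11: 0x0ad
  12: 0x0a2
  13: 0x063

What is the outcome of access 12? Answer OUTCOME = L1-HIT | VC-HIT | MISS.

#0 0xce→b12/s0 MISS; vc=[]
#1 0xaa→b10/s0 MISS; vc=[12]
#2 0xa9→b10/s0 L1-HIT; vc=[12]
#3 0x61→b6/s0 MISS; vc=[12,10]
#4 0xa8→b10/s0 VC-HIT; vc=[12,6]
#5 0xac→b10/s0 L1-HIT; vc=[12,6]
#6 0xe7→b14/s0 MISS; vc=[12,6,10]
#7 0xe5→b14/s0 L1-HIT; vc=[12,6,10]
#8 0x62→b6/s0 VC-HIT; vc=[12,14,10]
#9 0xc6→b12/s0 VC-HIT; vc=[6,14,10]
#10 0xa6→b10/s0 VC-HIT; vc=[6,14,12]
#11 0xad→b10/s0 L1-HIT; vc=[6,14,12]
#12 0xa2→b10/s0 L1-HIT; vc=[6,14,12]
#13 0x63→b6/s0 VC-HIT; vc=[10,14,12]

OUTCOME = L1-HIT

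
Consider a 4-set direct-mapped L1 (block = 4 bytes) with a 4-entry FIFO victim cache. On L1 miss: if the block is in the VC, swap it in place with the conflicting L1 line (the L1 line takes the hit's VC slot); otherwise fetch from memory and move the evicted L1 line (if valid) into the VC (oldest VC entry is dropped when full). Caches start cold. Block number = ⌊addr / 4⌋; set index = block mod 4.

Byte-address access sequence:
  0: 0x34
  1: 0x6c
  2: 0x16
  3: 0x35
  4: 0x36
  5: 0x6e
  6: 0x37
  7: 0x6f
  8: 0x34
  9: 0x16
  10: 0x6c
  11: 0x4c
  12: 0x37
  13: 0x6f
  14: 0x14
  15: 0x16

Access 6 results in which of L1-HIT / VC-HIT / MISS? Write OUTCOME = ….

OUTCOME = L1-HIT

#0 0x34→b13/s1 MISS; vc=[]
#1 0x6c→b27/s3 MISS; vc=[]
#2 0x16→b5/s1 MISS; vc=[13]
#3 0x35→b13/s1 VC-HIT; vc=[5]
#4 0x36→b13/s1 L1-HIT; vc=[5]
#5 0x6e→b27/s3 L1-HIT; vc=[5]
#6 0x37→b13/s1 L1-HIT; vc=[5]
#7 0x6f→b27/s3 L1-HIT; vc=[5]
#8 0x34→b13/s1 L1-HIT; vc=[5]
#9 0x16→b5/s1 VC-HIT; vc=[13]
#10 0x6c→b27/s3 L1-HIT; vc=[13]
#11 0x4c→b19/s3 MISS; vc=[13,27]
#12 0x37→b13/s1 VC-HIT; vc=[5,27]
#13 0x6f→b27/s3 VC-HIT; vc=[5,19]
#14 0x14→b5/s1 VC-HIT; vc=[13,19]
#15 0x16→b5/s1 L1-HIT; vc=[13,19]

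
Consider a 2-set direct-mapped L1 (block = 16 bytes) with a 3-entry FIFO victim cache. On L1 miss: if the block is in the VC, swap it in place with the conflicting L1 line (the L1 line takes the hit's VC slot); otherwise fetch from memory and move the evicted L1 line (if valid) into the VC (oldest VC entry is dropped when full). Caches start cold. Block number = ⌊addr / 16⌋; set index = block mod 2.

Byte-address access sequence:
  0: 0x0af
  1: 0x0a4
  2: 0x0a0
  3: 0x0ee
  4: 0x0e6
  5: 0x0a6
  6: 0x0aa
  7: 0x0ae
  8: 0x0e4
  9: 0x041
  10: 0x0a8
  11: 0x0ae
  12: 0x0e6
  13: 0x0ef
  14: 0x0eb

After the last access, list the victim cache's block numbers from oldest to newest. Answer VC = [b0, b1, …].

  [0] addr=0xaf blk=10 s=0: MISS | VC []
  [1] addr=0xa4 blk=10 s=0: L1-HIT | VC []
  [2] addr=0xa0 blk=10 s=0: L1-HIT | VC []
  [3] addr=0xee blk=14 s=0: MISS | VC [10]
  [4] addr=0xe6 blk=14 s=0: L1-HIT | VC [10]
  [5] addr=0xa6 blk=10 s=0: VC-HIT | VC [14]
  [6] addr=0xaa blk=10 s=0: L1-HIT | VC [14]
  [7] addr=0xae blk=10 s=0: L1-HIT | VC [14]
  [8] addr=0xe4 blk=14 s=0: VC-HIT | VC [10]
  [9] addr=0x41 blk=4 s=0: MISS | VC [10, 14]
  [10] addr=0xa8 blk=10 s=0: VC-HIT | VC [4, 14]
  [11] addr=0xae blk=10 s=0: L1-HIT | VC [4, 14]
  [12] addr=0xe6 blk=14 s=0: VC-HIT | VC [4, 10]
  [13] addr=0xef blk=14 s=0: L1-HIT | VC [4, 10]
  [14] addr=0xeb blk=14 s=0: L1-HIT | VC [4, 10]

VC = [4, 10]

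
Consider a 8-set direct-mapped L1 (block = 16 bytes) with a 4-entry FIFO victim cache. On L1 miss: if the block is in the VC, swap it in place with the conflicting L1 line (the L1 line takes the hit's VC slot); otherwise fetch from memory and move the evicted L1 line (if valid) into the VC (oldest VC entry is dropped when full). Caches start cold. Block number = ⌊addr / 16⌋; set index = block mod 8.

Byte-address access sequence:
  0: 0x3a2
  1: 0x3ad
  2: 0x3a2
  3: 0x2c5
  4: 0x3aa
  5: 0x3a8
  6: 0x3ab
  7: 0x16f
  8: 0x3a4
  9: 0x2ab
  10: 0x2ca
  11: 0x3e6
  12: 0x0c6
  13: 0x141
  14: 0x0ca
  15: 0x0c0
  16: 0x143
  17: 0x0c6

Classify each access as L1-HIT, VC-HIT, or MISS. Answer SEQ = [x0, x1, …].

0: 0x3a2 (blk 58, set 2) → MISS  vc=[]
1: 0x3ad (blk 58, set 2) → L1-HIT  vc=[]
2: 0x3a2 (blk 58, set 2) → L1-HIT  vc=[]
3: 0x2c5 (blk 44, set 4) → MISS  vc=[]
4: 0x3aa (blk 58, set 2) → L1-HIT  vc=[]
5: 0x3a8 (blk 58, set 2) → L1-HIT  vc=[]
6: 0x3ab (blk 58, set 2) → L1-HIT  vc=[]
7: 0x16f (blk 22, set 6) → MISS  vc=[]
8: 0x3a4 (blk 58, set 2) → L1-HIT  vc=[]
9: 0x2ab (blk 42, set 2) → MISS  vc=[58]
10: 0x2ca (blk 44, set 4) → L1-HIT  vc=[58]
11: 0x3e6 (blk 62, set 6) → MISS  vc=[58, 22]
12: 0xc6 (blk 12, set 4) → MISS  vc=[58, 22, 44]
13: 0x141 (blk 20, set 4) → MISS  vc=[58, 22, 44, 12]
14: 0xca (blk 12, set 4) → VC-HIT  vc=[58, 22, 44, 20]
15: 0xc0 (blk 12, set 4) → L1-HIT  vc=[58, 22, 44, 20]
16: 0x143 (blk 20, set 4) → VC-HIT  vc=[58, 22, 44, 12]
17: 0xc6 (blk 12, set 4) → VC-HIT  vc=[58, 22, 44, 20]

SEQ = [MISS, L1-HIT, L1-HIT, MISS, L1-HIT, L1-HIT, L1-HIT, MISS, L1-HIT, MISS, L1-HIT, MISS, MISS, MISS, VC-HIT, L1-HIT, VC-HIT, VC-HIT]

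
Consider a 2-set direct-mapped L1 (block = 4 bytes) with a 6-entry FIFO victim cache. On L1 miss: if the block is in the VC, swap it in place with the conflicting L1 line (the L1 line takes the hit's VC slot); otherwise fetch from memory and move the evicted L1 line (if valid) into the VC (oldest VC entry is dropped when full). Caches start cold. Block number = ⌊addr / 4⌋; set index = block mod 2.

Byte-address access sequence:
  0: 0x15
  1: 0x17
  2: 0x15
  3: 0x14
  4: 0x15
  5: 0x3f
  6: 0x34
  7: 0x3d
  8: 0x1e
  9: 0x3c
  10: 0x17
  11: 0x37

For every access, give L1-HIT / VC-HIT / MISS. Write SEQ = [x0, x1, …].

SEQ = [MISS, L1-HIT, L1-HIT, L1-HIT, L1-HIT, MISS, MISS, VC-HIT, MISS, VC-HIT, VC-HIT, VC-HIT]

#0 0x15→b5/s1 MISS; vc=[]
#1 0x17→b5/s1 L1-HIT; vc=[]
#2 0x15→b5/s1 L1-HIT; vc=[]
#3 0x14→b5/s1 L1-HIT; vc=[]
#4 0x15→b5/s1 L1-HIT; vc=[]
#5 0x3f→b15/s1 MISS; vc=[5]
#6 0x34→b13/s1 MISS; vc=[5,15]
#7 0x3d→b15/s1 VC-HIT; vc=[5,13]
#8 0x1e→b7/s1 MISS; vc=[5,13,15]
#9 0x3c→b15/s1 VC-HIT; vc=[5,13,7]
#10 0x17→b5/s1 VC-HIT; vc=[15,13,7]
#11 0x37→b13/s1 VC-HIT; vc=[15,5,7]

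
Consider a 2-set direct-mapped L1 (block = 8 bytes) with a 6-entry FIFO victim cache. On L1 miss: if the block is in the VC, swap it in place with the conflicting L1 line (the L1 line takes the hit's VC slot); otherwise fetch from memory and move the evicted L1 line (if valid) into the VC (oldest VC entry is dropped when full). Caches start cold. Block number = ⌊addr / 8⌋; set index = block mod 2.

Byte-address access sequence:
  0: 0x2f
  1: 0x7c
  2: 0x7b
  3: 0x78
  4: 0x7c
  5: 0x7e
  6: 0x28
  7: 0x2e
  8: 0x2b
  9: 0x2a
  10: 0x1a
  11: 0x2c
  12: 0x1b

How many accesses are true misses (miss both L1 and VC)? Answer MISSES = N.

#0 0x2f→b5/s1 MISS; vc=[]
#1 0x7c→b15/s1 MISS; vc=[5]
#2 0x7b→b15/s1 L1-HIT; vc=[5]
#3 0x78→b15/s1 L1-HIT; vc=[5]
#4 0x7c→b15/s1 L1-HIT; vc=[5]
#5 0x7e→b15/s1 L1-HIT; vc=[5]
#6 0x28→b5/s1 VC-HIT; vc=[15]
#7 0x2e→b5/s1 L1-HIT; vc=[15]
#8 0x2b→b5/s1 L1-HIT; vc=[15]
#9 0x2a→b5/s1 L1-HIT; vc=[15]
#10 0x1a→b3/s1 MISS; vc=[15,5]
#11 0x2c→b5/s1 VC-HIT; vc=[15,3]
#12 0x1b→b3/s1 VC-HIT; vc=[15,5]

MISSES = 3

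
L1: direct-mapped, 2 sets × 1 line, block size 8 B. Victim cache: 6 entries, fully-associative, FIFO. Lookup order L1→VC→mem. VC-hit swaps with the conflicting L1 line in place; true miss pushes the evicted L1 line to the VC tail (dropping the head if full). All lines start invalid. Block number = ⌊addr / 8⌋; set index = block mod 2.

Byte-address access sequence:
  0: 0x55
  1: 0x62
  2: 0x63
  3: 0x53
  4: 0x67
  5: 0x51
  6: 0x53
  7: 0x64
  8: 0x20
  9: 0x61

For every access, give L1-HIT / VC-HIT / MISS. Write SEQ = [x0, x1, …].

  [0] addr=0x55 blk=10 s=0: MISS | VC []
  [1] addr=0x62 blk=12 s=0: MISS | VC [10]
  [2] addr=0x63 blk=12 s=0: L1-HIT | VC [10]
  [3] addr=0x53 blk=10 s=0: VC-HIT | VC [12]
  [4] addr=0x67 blk=12 s=0: VC-HIT | VC [10]
  [5] addr=0x51 blk=10 s=0: VC-HIT | VC [12]
  [6] addr=0x53 blk=10 s=0: L1-HIT | VC [12]
  [7] addr=0x64 blk=12 s=0: VC-HIT | VC [10]
  [8] addr=0x20 blk=4 s=0: MISS | VC [10, 12]
  [9] addr=0x61 blk=12 s=0: VC-HIT | VC [10, 4]

SEQ = [MISS, MISS, L1-HIT, VC-HIT, VC-HIT, VC-HIT, L1-HIT, VC-HIT, MISS, VC-HIT]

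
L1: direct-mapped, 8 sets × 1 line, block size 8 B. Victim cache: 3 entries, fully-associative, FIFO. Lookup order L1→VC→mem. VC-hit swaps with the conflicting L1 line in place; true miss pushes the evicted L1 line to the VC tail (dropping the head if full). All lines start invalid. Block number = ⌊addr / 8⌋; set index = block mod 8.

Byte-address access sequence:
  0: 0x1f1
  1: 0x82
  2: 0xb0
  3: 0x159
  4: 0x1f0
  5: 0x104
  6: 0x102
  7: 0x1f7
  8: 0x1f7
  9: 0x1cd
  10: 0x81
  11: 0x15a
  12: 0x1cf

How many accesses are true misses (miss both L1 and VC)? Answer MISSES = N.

0: 0x1f1 (blk 62, set 6) → MISS  vc=[]
1: 0x82 (blk 16, set 0) → MISS  vc=[]
2: 0xb0 (blk 22, set 6) → MISS  vc=[62]
3: 0x159 (blk 43, set 3) → MISS  vc=[62]
4: 0x1f0 (blk 62, set 6) → VC-HIT  vc=[22]
5: 0x104 (blk 32, set 0) → MISS  vc=[22, 16]
6: 0x102 (blk 32, set 0) → L1-HIT  vc=[22, 16]
7: 0x1f7 (blk 62, set 6) → L1-HIT  vc=[22, 16]
8: 0x1f7 (blk 62, set 6) → L1-HIT  vc=[22, 16]
9: 0x1cd (blk 57, set 1) → MISS  vc=[22, 16]
10: 0x81 (blk 16, set 0) → VC-HIT  vc=[22, 32]
11: 0x15a (blk 43, set 3) → L1-HIT  vc=[22, 32]
12: 0x1cf (blk 57, set 1) → L1-HIT  vc=[22, 32]

MISSES = 6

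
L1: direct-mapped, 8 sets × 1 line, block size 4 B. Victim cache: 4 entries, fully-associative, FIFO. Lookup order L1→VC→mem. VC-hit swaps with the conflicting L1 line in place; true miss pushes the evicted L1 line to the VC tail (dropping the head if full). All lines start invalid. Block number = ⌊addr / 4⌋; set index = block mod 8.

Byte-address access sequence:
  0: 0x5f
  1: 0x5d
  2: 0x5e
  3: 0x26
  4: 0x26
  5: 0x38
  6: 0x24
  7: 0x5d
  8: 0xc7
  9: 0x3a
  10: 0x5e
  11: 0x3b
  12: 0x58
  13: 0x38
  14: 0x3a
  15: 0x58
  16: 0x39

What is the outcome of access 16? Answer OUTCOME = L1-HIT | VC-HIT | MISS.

OUTCOME = VC-HIT

0: 0x5f (blk 23, set 7) → MISS  vc=[]
1: 0x5d (blk 23, set 7) → L1-HIT  vc=[]
2: 0x5e (blk 23, set 7) → L1-HIT  vc=[]
3: 0x26 (blk 9, set 1) → MISS  vc=[]
4: 0x26 (blk 9, set 1) → L1-HIT  vc=[]
5: 0x38 (blk 14, set 6) → MISS  vc=[]
6: 0x24 (blk 9, set 1) → L1-HIT  vc=[]
7: 0x5d (blk 23, set 7) → L1-HIT  vc=[]
8: 0xc7 (blk 49, set 1) → MISS  vc=[9]
9: 0x3a (blk 14, set 6) → L1-HIT  vc=[9]
10: 0x5e (blk 23, set 7) → L1-HIT  vc=[9]
11: 0x3b (blk 14, set 6) → L1-HIT  vc=[9]
12: 0x58 (blk 22, set 6) → MISS  vc=[9, 14]
13: 0x38 (blk 14, set 6) → VC-HIT  vc=[9, 22]
14: 0x3a (blk 14, set 6) → L1-HIT  vc=[9, 22]
15: 0x58 (blk 22, set 6) → VC-HIT  vc=[9, 14]
16: 0x39 (blk 14, set 6) → VC-HIT  vc=[9, 22]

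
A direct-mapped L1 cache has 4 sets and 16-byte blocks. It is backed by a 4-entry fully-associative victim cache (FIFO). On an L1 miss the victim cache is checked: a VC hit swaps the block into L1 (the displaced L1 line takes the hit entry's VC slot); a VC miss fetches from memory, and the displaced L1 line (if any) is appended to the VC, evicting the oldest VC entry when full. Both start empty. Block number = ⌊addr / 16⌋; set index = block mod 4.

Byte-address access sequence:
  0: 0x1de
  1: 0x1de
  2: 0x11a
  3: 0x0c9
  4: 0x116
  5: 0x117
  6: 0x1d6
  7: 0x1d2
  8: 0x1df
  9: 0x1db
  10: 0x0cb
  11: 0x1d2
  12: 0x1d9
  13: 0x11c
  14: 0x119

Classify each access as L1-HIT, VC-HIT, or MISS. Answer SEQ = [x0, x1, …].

SEQ = [MISS, L1-HIT, MISS, MISS, L1-HIT, L1-HIT, VC-HIT, L1-HIT, L1-HIT, L1-HIT, L1-HIT, L1-HIT, L1-HIT, VC-HIT, L1-HIT]

  [0] addr=0x1de blk=29 s=1: MISS | VC []
  [1] addr=0x1de blk=29 s=1: L1-HIT | VC []
  [2] addr=0x11a blk=17 s=1: MISS | VC [29]
  [3] addr=0xc9 blk=12 s=0: MISS | VC [29]
  [4] addr=0x116 blk=17 s=1: L1-HIT | VC [29]
  [5] addr=0x117 blk=17 s=1: L1-HIT | VC [29]
  [6] addr=0x1d6 blk=29 s=1: VC-HIT | VC [17]
  [7] addr=0x1d2 blk=29 s=1: L1-HIT | VC [17]
  [8] addr=0x1df blk=29 s=1: L1-HIT | VC [17]
  [9] addr=0x1db blk=29 s=1: L1-HIT | VC [17]
  [10] addr=0xcb blk=12 s=0: L1-HIT | VC [17]
  [11] addr=0x1d2 blk=29 s=1: L1-HIT | VC [17]
  [12] addr=0x1d9 blk=29 s=1: L1-HIT | VC [17]
  [13] addr=0x11c blk=17 s=1: VC-HIT | VC [29]
  [14] addr=0x119 blk=17 s=1: L1-HIT | VC [29]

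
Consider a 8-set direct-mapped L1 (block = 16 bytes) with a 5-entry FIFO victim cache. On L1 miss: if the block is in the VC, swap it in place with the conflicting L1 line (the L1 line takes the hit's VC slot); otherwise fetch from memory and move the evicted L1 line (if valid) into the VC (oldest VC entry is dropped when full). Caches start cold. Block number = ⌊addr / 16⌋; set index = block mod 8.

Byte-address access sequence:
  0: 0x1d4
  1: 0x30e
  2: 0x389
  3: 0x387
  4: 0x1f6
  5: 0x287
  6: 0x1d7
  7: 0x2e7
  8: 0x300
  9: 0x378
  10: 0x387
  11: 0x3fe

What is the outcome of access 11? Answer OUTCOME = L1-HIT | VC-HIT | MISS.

OUTCOME = MISS

  [0] addr=0x1d4 blk=29 s=5: MISS | VC []
  [1] addr=0x30e blk=48 s=0: MISS | VC []
  [2] addr=0x389 blk=56 s=0: MISS | VC [48]
  [3] addr=0x387 blk=56 s=0: L1-HIT | VC [48]
  [4] addr=0x1f6 blk=31 s=7: MISS | VC [48]
  [5] addr=0x287 blk=40 s=0: MISS | VC [48, 56]
  [6] addr=0x1d7 blk=29 s=5: L1-HIT | VC [48, 56]
  [7] addr=0x2e7 blk=46 s=6: MISS | VC [48, 56]
  [8] addr=0x300 blk=48 s=0: VC-HIT | VC [40, 56]
  [9] addr=0x378 blk=55 s=7: MISS | VC [40, 56, 31]
  [10] addr=0x387 blk=56 s=0: VC-HIT | VC [40, 48, 31]
  [11] addr=0x3fe blk=63 s=7: MISS | VC [40, 48, 31, 55]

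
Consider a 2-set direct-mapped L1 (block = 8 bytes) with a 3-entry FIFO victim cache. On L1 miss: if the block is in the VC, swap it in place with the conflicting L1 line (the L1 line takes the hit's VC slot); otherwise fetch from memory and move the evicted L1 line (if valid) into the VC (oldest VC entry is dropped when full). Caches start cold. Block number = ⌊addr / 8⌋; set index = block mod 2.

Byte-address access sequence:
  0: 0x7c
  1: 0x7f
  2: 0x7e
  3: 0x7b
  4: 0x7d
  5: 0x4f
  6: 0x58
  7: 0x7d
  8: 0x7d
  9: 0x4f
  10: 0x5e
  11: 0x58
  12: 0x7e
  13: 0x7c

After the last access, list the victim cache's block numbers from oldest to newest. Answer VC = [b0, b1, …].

#0 0x7c→b15/s1 MISS; vc=[]
#1 0x7f→b15/s1 L1-HIT; vc=[]
#2 0x7e→b15/s1 L1-HIT; vc=[]
#3 0x7b→b15/s1 L1-HIT; vc=[]
#4 0x7d→b15/s1 L1-HIT; vc=[]
#5 0x4f→b9/s1 MISS; vc=[15]
#6 0x58→b11/s1 MISS; vc=[15,9]
#7 0x7d→b15/s1 VC-HIT; vc=[11,9]
#8 0x7d→b15/s1 L1-HIT; vc=[11,9]
#9 0x4f→b9/s1 VC-HIT; vc=[11,15]
#10 0x5e→b11/s1 VC-HIT; vc=[9,15]
#11 0x58→b11/s1 L1-HIT; vc=[9,15]
#12 0x7e→b15/s1 VC-HIT; vc=[9,11]
#13 0x7c→b15/s1 L1-HIT; vc=[9,11]

VC = [9, 11]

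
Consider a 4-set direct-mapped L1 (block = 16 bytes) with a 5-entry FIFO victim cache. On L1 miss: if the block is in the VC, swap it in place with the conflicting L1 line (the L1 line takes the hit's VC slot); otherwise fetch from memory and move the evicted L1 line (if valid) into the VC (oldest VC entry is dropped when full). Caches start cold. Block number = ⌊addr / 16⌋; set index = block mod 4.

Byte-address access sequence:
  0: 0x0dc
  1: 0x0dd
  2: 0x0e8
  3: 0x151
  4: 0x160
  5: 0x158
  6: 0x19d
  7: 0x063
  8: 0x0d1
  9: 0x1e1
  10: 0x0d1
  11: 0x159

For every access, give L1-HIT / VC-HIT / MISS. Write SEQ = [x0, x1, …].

SEQ = [MISS, L1-HIT, MISS, MISS, MISS, L1-HIT, MISS, MISS, VC-HIT, MISS, L1-HIT, VC-HIT]

  [0] addr=0xdc blk=13 s=1: MISS | VC []
  [1] addr=0xdd blk=13 s=1: L1-HIT | VC []
  [2] addr=0xe8 blk=14 s=2: MISS | VC []
  [3] addr=0x151 blk=21 s=1: MISS | VC [13]
  [4] addr=0x160 blk=22 s=2: MISS | VC [13, 14]
  [5] addr=0x158 blk=21 s=1: L1-HIT | VC [13, 14]
  [6] addr=0x19d blk=25 s=1: MISS | VC [13, 14, 21]
  [7] addr=0x63 blk=6 s=2: MISS | VC [13, 14, 21, 22]
  [8] addr=0xd1 blk=13 s=1: VC-HIT | VC [25, 14, 21, 22]
  [9] addr=0x1e1 blk=30 s=2: MISS | VC [25, 14, 21, 22, 6]
  [10] addr=0xd1 blk=13 s=1: L1-HIT | VC [25, 14, 21, 22, 6]
  [11] addr=0x159 blk=21 s=1: VC-HIT | VC [25, 14, 13, 22, 6]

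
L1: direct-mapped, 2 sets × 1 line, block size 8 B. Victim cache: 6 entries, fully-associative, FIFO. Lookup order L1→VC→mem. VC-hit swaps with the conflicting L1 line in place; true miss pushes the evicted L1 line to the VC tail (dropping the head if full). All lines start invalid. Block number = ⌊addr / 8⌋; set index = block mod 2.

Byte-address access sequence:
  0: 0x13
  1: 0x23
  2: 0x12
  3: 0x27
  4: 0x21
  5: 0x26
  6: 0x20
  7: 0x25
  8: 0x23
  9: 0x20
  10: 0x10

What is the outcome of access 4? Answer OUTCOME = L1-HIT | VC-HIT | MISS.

OUTCOME = L1-HIT

  [0] addr=0x13 blk=2 s=0: MISS | VC []
  [1] addr=0x23 blk=4 s=0: MISS | VC [2]
  [2] addr=0x12 blk=2 s=0: VC-HIT | VC [4]
  [3] addr=0x27 blk=4 s=0: VC-HIT | VC [2]
  [4] addr=0x21 blk=4 s=0: L1-HIT | VC [2]
  [5] addr=0x26 blk=4 s=0: L1-HIT | VC [2]
  [6] addr=0x20 blk=4 s=0: L1-HIT | VC [2]
  [7] addr=0x25 blk=4 s=0: L1-HIT | VC [2]
  [8] addr=0x23 blk=4 s=0: L1-HIT | VC [2]
  [9] addr=0x20 blk=4 s=0: L1-HIT | VC [2]
  [10] addr=0x10 blk=2 s=0: VC-HIT | VC [4]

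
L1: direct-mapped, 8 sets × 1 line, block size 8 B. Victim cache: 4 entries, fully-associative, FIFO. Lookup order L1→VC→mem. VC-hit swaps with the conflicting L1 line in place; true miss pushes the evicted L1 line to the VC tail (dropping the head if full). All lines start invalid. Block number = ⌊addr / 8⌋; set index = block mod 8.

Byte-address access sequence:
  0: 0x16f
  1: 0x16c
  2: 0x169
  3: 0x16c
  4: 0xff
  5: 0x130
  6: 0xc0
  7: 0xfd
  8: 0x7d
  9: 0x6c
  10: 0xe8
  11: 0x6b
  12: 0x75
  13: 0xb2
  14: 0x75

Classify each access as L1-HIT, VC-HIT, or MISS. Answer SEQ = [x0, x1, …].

  [0] addr=0x16f blk=45 s=5: MISS | VC []
  [1] addr=0x16c blk=45 s=5: L1-HIT | VC []
  [2] addr=0x169 blk=45 s=5: L1-HIT | VC []
  [3] addr=0x16c blk=45 s=5: L1-HIT | VC []
  [4] addr=0xff blk=31 s=7: MISS | VC []
  [5] addr=0x130 blk=38 s=6: MISS | VC []
  [6] addr=0xc0 blk=24 s=0: MISS | VC []
  [7] addr=0xfd blk=31 s=7: L1-HIT | VC []
  [8] addr=0x7d blk=15 s=7: MISS | VC [31]
  [9] addr=0x6c blk=13 s=5: MISS | VC [31, 45]
  [10] addr=0xe8 blk=29 s=5: MISS | VC [31, 45, 13]
  [11] addr=0x6b blk=13 s=5: VC-HIT | VC [31, 45, 29]
  [12] addr=0x75 blk=14 s=6: MISS | VC [31, 45, 29, 38]
  [13] addr=0xb2 blk=22 s=6: MISS | VC [45, 29, 38, 14]
  [14] addr=0x75 blk=14 s=6: VC-HIT | VC [45, 29, 38, 22]

SEQ = [MISS, L1-HIT, L1-HIT, L1-HIT, MISS, MISS, MISS, L1-HIT, MISS, MISS, MISS, VC-HIT, MISS, MISS, VC-HIT]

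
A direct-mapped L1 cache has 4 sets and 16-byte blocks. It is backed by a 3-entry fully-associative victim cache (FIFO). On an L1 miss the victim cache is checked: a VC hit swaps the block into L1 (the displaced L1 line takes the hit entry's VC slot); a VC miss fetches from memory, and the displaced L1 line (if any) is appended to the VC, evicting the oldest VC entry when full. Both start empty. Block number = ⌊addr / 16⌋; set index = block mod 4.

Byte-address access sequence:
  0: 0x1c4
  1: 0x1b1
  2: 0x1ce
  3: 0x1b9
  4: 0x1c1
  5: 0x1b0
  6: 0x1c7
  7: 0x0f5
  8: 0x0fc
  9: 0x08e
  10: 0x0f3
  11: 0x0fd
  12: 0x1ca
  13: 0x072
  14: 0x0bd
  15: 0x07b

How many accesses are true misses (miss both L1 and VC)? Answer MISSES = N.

0: 0x1c4 (blk 28, set 0) → MISS  vc=[]
1: 0x1b1 (blk 27, set 3) → MISS  vc=[]
2: 0x1ce (blk 28, set 0) → L1-HIT  vc=[]
3: 0x1b9 (blk 27, set 3) → L1-HIT  vc=[]
4: 0x1c1 (blk 28, set 0) → L1-HIT  vc=[]
5: 0x1b0 (blk 27, set 3) → L1-HIT  vc=[]
6: 0x1c7 (blk 28, set 0) → L1-HIT  vc=[]
7: 0xf5 (blk 15, set 3) → MISS  vc=[27]
8: 0xfc (blk 15, set 3) → L1-HIT  vc=[27]
9: 0x8e (blk 8, set 0) → MISS  vc=[27, 28]
10: 0xf3 (blk 15, set 3) → L1-HIT  vc=[27, 28]
11: 0xfd (blk 15, set 3) → L1-HIT  vc=[27, 28]
12: 0x1ca (blk 28, set 0) → VC-HIT  vc=[27, 8]
13: 0x72 (blk 7, set 3) → MISS  vc=[27, 8, 15]
14: 0xbd (blk 11, set 3) → MISS  vc=[8, 15, 7]
15: 0x7b (blk 7, set 3) → VC-HIT  vc=[8, 15, 11]

MISSES = 6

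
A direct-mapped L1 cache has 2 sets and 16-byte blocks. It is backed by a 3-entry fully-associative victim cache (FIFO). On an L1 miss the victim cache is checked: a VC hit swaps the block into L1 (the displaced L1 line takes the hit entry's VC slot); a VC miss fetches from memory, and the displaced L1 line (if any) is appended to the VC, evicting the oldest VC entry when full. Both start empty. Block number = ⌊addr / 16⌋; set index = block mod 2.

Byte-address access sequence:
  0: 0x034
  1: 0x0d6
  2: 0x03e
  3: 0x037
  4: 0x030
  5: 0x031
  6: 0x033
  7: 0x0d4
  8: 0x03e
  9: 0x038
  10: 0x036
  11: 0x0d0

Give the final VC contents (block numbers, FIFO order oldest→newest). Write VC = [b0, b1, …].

VC = [3]

  [0] addr=0x34 blk=3 s=1: MISS | VC []
  [1] addr=0xd6 blk=13 s=1: MISS | VC [3]
  [2] addr=0x3e blk=3 s=1: VC-HIT | VC [13]
  [3] addr=0x37 blk=3 s=1: L1-HIT | VC [13]
  [4] addr=0x30 blk=3 s=1: L1-HIT | VC [13]
  [5] addr=0x31 blk=3 s=1: L1-HIT | VC [13]
  [6] addr=0x33 blk=3 s=1: L1-HIT | VC [13]
  [7] addr=0xd4 blk=13 s=1: VC-HIT | VC [3]
  [8] addr=0x3e blk=3 s=1: VC-HIT | VC [13]
  [9] addr=0x38 blk=3 s=1: L1-HIT | VC [13]
  [10] addr=0x36 blk=3 s=1: L1-HIT | VC [13]
  [11] addr=0xd0 blk=13 s=1: VC-HIT | VC [3]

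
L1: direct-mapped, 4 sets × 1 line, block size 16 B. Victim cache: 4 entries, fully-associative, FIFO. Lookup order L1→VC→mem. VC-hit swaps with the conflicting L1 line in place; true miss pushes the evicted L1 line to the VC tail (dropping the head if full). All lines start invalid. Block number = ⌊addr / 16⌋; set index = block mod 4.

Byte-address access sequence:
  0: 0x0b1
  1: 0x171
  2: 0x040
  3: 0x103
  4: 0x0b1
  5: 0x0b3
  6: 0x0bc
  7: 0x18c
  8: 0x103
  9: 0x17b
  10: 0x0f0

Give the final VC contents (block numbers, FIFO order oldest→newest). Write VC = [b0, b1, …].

VC = [11, 4, 24, 23]

#0 0xb1→b11/s3 MISS; vc=[]
#1 0x171→b23/s3 MISS; vc=[11]
#2 0x40→b4/s0 MISS; vc=[11]
#3 0x103→b16/s0 MISS; vc=[11,4]
#4 0xb1→b11/s3 VC-HIT; vc=[23,4]
#5 0xb3→b11/s3 L1-HIT; vc=[23,4]
#6 0xbc→b11/s3 L1-HIT; vc=[23,4]
#7 0x18c→b24/s0 MISS; vc=[23,4,16]
#8 0x103→b16/s0 VC-HIT; vc=[23,4,24]
#9 0x17b→b23/s3 VC-HIT; vc=[11,4,24]
#10 0xf0→b15/s3 MISS; vc=[11,4,24,23]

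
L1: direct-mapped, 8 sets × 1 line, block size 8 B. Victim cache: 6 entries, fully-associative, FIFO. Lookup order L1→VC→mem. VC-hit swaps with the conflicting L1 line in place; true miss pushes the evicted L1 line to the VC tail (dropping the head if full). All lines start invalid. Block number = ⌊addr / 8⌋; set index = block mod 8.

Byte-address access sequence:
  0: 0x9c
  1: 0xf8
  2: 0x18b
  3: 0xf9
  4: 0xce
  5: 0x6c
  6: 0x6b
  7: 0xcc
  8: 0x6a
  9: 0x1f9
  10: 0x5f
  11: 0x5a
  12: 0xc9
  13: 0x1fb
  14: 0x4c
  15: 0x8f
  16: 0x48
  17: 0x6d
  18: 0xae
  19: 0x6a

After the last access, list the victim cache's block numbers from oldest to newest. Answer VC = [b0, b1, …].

VC = [49, 31, 19, 25, 17, 21]

  [0] addr=0x9c blk=19 s=3: MISS | VC []
  [1] addr=0xf8 blk=31 s=7: MISS | VC []
  [2] addr=0x18b blk=49 s=1: MISS | VC []
  [3] addr=0xf9 blk=31 s=7: L1-HIT | VC []
  [4] addr=0xce blk=25 s=1: MISS | VC [49]
  [5] addr=0x6c blk=13 s=5: MISS | VC [49]
  [6] addr=0x6b blk=13 s=5: L1-HIT | VC [49]
  [7] addr=0xcc blk=25 s=1: L1-HIT | VC [49]
  [8] addr=0x6a blk=13 s=5: L1-HIT | VC [49]
  [9] addr=0x1f9 blk=63 s=7: MISS | VC [49, 31]
  [10] addr=0x5f blk=11 s=3: MISS | VC [49, 31, 19]
  [11] addr=0x5a blk=11 s=3: L1-HIT | VC [49, 31, 19]
  [12] addr=0xc9 blk=25 s=1: L1-HIT | VC [49, 31, 19]
  [13] addr=0x1fb blk=63 s=7: L1-HIT | VC [49, 31, 19]
  [14] addr=0x4c blk=9 s=1: MISS | VC [49, 31, 19, 25]
  [15] addr=0x8f blk=17 s=1: MISS | VC [49, 31, 19, 25, 9]
  [16] addr=0x48 blk=9 s=1: VC-HIT | VC [49, 31, 19, 25, 17]
  [17] addr=0x6d blk=13 s=5: L1-HIT | VC [49, 31, 19, 25, 17]
  [18] addr=0xae blk=21 s=5: MISS | VC [49, 31, 19, 25, 17, 13]
  [19] addr=0x6a blk=13 s=5: VC-HIT | VC [49, 31, 19, 25, 17, 21]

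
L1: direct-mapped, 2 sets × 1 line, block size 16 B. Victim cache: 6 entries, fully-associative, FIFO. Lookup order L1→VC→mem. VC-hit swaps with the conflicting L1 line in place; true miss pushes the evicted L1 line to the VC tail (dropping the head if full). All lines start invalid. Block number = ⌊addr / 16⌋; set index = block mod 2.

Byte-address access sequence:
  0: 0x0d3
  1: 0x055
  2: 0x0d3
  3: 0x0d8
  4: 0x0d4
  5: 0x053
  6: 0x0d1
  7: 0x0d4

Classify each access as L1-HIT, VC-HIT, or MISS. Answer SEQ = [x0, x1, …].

0: 0xd3 (blk 13, set 1) → MISS  vc=[]
1: 0x55 (blk 5, set 1) → MISS  vc=[13]
2: 0xd3 (blk 13, set 1) → VC-HIT  vc=[5]
3: 0xd8 (blk 13, set 1) → L1-HIT  vc=[5]
4: 0xd4 (blk 13, set 1) → L1-HIT  vc=[5]
5: 0x53 (blk 5, set 1) → VC-HIT  vc=[13]
6: 0xd1 (blk 13, set 1) → VC-HIT  vc=[5]
7: 0xd4 (blk 13, set 1) → L1-HIT  vc=[5]

SEQ = [MISS, MISS, VC-HIT, L1-HIT, L1-HIT, VC-HIT, VC-HIT, L1-HIT]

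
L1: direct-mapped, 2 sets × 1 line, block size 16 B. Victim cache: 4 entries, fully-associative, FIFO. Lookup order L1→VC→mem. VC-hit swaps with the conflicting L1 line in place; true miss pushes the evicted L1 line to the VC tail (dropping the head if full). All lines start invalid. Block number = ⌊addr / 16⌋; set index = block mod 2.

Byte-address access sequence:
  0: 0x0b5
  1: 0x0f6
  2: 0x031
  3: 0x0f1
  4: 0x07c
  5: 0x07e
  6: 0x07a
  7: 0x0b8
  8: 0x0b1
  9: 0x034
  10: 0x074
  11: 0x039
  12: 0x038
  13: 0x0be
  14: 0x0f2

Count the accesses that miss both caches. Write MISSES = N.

MISSES = 4

  [0] addr=0xb5 blk=11 s=1: MISS | VC []
  [1] addr=0xf6 blk=15 s=1: MISS | VC [11]
  [2] addr=0x31 blk=3 s=1: MISS | VC [11, 15]
  [3] addr=0xf1 blk=15 s=1: VC-HIT | VC [11, 3]
  [4] addr=0x7c blk=7 s=1: MISS | VC [11, 3, 15]
  [5] addr=0x7e blk=7 s=1: L1-HIT | VC [11, 3, 15]
  [6] addr=0x7a blk=7 s=1: L1-HIT | VC [11, 3, 15]
  [7] addr=0xb8 blk=11 s=1: VC-HIT | VC [7, 3, 15]
  [8] addr=0xb1 blk=11 s=1: L1-HIT | VC [7, 3, 15]
  [9] addr=0x34 blk=3 s=1: VC-HIT | VC [7, 11, 15]
  [10] addr=0x74 blk=7 s=1: VC-HIT | VC [3, 11, 15]
  [11] addr=0x39 blk=3 s=1: VC-HIT | VC [7, 11, 15]
  [12] addr=0x38 blk=3 s=1: L1-HIT | VC [7, 11, 15]
  [13] addr=0xbe blk=11 s=1: VC-HIT | VC [7, 3, 15]
  [14] addr=0xf2 blk=15 s=1: VC-HIT | VC [7, 3, 11]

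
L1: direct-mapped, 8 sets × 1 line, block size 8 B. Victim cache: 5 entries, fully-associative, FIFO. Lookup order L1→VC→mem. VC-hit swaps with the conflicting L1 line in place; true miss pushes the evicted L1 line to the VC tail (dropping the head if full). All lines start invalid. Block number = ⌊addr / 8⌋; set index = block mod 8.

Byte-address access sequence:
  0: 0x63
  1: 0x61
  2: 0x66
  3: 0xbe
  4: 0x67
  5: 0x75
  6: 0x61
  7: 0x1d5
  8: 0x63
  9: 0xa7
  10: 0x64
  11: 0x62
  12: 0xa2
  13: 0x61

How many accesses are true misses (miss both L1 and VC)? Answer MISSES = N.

0: 0x63 (blk 12, set 4) → MISS  vc=[]
1: 0x61 (blk 12, set 4) → L1-HIT  vc=[]
2: 0x66 (blk 12, set 4) → L1-HIT  vc=[]
3: 0xbe (blk 23, set 7) → MISS  vc=[]
4: 0x67 (blk 12, set 4) → L1-HIT  vc=[]
5: 0x75 (blk 14, set 6) → MISS  vc=[]
6: 0x61 (blk 12, set 4) → L1-HIT  vc=[]
7: 0x1d5 (blk 58, set 2) → MISS  vc=[]
8: 0x63 (blk 12, set 4) → L1-HIT  vc=[]
9: 0xa7 (blk 20, set 4) → MISS  vc=[12]
10: 0x64 (blk 12, set 4) → VC-HIT  vc=[20]
11: 0x62 (blk 12, set 4) → L1-HIT  vc=[20]
12: 0xa2 (blk 20, set 4) → VC-HIT  vc=[12]
13: 0x61 (blk 12, set 4) → VC-HIT  vc=[20]

MISSES = 5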